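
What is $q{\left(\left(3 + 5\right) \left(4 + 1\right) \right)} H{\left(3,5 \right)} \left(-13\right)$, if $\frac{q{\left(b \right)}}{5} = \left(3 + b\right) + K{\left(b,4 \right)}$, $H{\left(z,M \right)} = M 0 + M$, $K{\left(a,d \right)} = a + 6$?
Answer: $-28925$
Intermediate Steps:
$K{\left(a,d \right)} = 6 + a$
$H{\left(z,M \right)} = M$ ($H{\left(z,M \right)} = 0 + M = M$)
$q{\left(b \right)} = 45 + 10 b$ ($q{\left(b \right)} = 5 \left(\left(3 + b\right) + \left(6 + b\right)\right) = 5 \left(9 + 2 b\right) = 45 + 10 b$)
$q{\left(\left(3 + 5\right) \left(4 + 1\right) \right)} H{\left(3,5 \right)} \left(-13\right) = \left(45 + 10 \left(3 + 5\right) \left(4 + 1\right)\right) 5 \left(-13\right) = \left(45 + 10 \cdot 8 \cdot 5\right) 5 \left(-13\right) = \left(45 + 10 \cdot 40\right) 5 \left(-13\right) = \left(45 + 400\right) 5 \left(-13\right) = 445 \cdot 5 \left(-13\right) = 2225 \left(-13\right) = -28925$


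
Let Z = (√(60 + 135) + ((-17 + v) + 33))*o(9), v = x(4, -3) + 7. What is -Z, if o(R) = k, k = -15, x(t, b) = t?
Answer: 405 + 15*√195 ≈ 614.46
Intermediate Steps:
o(R) = -15
v = 11 (v = 4 + 7 = 11)
Z = -405 - 15*√195 (Z = (√(60 + 135) + ((-17 + 11) + 33))*(-15) = (√195 + (-6 + 33))*(-15) = (√195 + 27)*(-15) = (27 + √195)*(-15) = -405 - 15*√195 ≈ -614.46)
-Z = -(-405 - 15*√195) = 405 + 15*√195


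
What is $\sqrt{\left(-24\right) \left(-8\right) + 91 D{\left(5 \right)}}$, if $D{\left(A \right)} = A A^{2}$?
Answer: $\sqrt{11567} \approx 107.55$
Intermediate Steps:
$D{\left(A \right)} = A^{3}$
$\sqrt{\left(-24\right) \left(-8\right) + 91 D{\left(5 \right)}} = \sqrt{\left(-24\right) \left(-8\right) + 91 \cdot 5^{3}} = \sqrt{192 + 91 \cdot 125} = \sqrt{192 + 11375} = \sqrt{11567}$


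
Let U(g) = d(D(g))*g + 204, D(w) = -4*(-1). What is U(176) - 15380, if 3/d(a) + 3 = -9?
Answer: -15220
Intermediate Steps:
D(w) = 4
d(a) = -¼ (d(a) = 3/(-3 - 9) = 3/(-12) = 3*(-1/12) = -¼)
U(g) = 204 - g/4 (U(g) = -g/4 + 204 = 204 - g/4)
U(176) - 15380 = (204 - ¼*176) - 15380 = (204 - 44) - 15380 = 160 - 15380 = -15220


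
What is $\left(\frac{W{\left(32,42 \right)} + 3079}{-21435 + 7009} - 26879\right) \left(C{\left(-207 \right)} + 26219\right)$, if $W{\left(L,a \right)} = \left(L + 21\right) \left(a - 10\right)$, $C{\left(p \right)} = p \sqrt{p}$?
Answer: $- \frac{10166711663151}{14426} + \frac{240799723209 i \sqrt{23}}{14426} \approx -7.0475 \cdot 10^{8} + 8.0052 \cdot 10^{7} i$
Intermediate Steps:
$C{\left(p \right)} = p^{\frac{3}{2}}$
$W{\left(L,a \right)} = \left(-10 + a\right) \left(21 + L\right)$ ($W{\left(L,a \right)} = \left(21 + L\right) \left(-10 + a\right) = \left(-10 + a\right) \left(21 + L\right)$)
$\left(\frac{W{\left(32,42 \right)} + 3079}{-21435 + 7009} - 26879\right) \left(C{\left(-207 \right)} + 26219\right) = \left(\frac{\left(-210 - 320 + 21 \cdot 42 + 32 \cdot 42\right) + 3079}{-21435 + 7009} - 26879\right) \left(\left(-207\right)^{\frac{3}{2}} + 26219\right) = \left(\frac{\left(-210 - 320 + 882 + 1344\right) + 3079}{-14426} - 26879\right) \left(- 621 i \sqrt{23} + 26219\right) = \left(\left(1696 + 3079\right) \left(- \frac{1}{14426}\right) - 26879\right) \left(26219 - 621 i \sqrt{23}\right) = \left(4775 \left(- \frac{1}{14426}\right) - 26879\right) \left(26219 - 621 i \sqrt{23}\right) = \left(- \frac{4775}{14426} - 26879\right) \left(26219 - 621 i \sqrt{23}\right) = - \frac{387761229 \left(26219 - 621 i \sqrt{23}\right)}{14426} = - \frac{10166711663151}{14426} + \frac{240799723209 i \sqrt{23}}{14426}$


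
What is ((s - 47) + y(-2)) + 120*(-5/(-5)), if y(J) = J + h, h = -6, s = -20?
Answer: 45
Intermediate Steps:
y(J) = -6 + J (y(J) = J - 6 = -6 + J)
((s - 47) + y(-2)) + 120*(-5/(-5)) = ((-20 - 47) + (-6 - 2)) + 120*(-5/(-5)) = (-67 - 8) + 120*(-5*(-1/5)) = -75 + 120*1 = -75 + 120 = 45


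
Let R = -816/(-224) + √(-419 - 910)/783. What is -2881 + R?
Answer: -40283/14 + I*√1329/783 ≈ -2877.4 + 0.046559*I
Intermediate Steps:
R = 51/14 + I*√1329/783 (R = -816*(-1/224) + √(-1329)*(1/783) = 51/14 + (I*√1329)*(1/783) = 51/14 + I*√1329/783 ≈ 3.6429 + 0.046559*I)
-2881 + R = -2881 + (51/14 + I*√1329/783) = -40283/14 + I*√1329/783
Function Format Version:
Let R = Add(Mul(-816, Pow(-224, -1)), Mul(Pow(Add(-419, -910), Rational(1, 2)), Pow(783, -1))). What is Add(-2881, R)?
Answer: Add(Rational(-40283, 14), Mul(Rational(1, 783), I, Pow(1329, Rational(1, 2)))) ≈ Add(-2877.4, Mul(0.046559, I))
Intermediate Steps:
R = Add(Rational(51, 14), Mul(Rational(1, 783), I, Pow(1329, Rational(1, 2)))) (R = Add(Mul(-816, Rational(-1, 224)), Mul(Pow(-1329, Rational(1, 2)), Rational(1, 783))) = Add(Rational(51, 14), Mul(Mul(I, Pow(1329, Rational(1, 2))), Rational(1, 783))) = Add(Rational(51, 14), Mul(Rational(1, 783), I, Pow(1329, Rational(1, 2)))) ≈ Add(3.6429, Mul(0.046559, I)))
Add(-2881, R) = Add(-2881, Add(Rational(51, 14), Mul(Rational(1, 783), I, Pow(1329, Rational(1, 2))))) = Add(Rational(-40283, 14), Mul(Rational(1, 783), I, Pow(1329, Rational(1, 2))))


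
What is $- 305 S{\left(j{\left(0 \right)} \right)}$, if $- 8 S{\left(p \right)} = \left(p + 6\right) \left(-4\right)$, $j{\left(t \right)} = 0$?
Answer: $-915$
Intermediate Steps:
$S{\left(p \right)} = 3 + \frac{p}{2}$ ($S{\left(p \right)} = - \frac{\left(p + 6\right) \left(-4\right)}{8} = - \frac{\left(6 + p\right) \left(-4\right)}{8} = - \frac{-24 - 4 p}{8} = 3 + \frac{p}{2}$)
$- 305 S{\left(j{\left(0 \right)} \right)} = - 305 \left(3 + \frac{1}{2} \cdot 0\right) = - 305 \left(3 + 0\right) = \left(-305\right) 3 = -915$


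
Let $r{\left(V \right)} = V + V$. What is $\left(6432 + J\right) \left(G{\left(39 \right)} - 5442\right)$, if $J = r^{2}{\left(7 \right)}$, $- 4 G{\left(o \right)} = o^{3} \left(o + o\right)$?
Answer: $-7702813050$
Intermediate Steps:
$r{\left(V \right)} = 2 V$
$G{\left(o \right)} = - \frac{o^{4}}{2}$ ($G{\left(o \right)} = - \frac{o^{3} \left(o + o\right)}{4} = - \frac{o^{3} \cdot 2 o}{4} = - \frac{2 o^{4}}{4} = - \frac{o^{4}}{2}$)
$J = 196$ ($J = \left(2 \cdot 7\right)^{2} = 14^{2} = 196$)
$\left(6432 + J\right) \left(G{\left(39 \right)} - 5442\right) = \left(6432 + 196\right) \left(- \frac{39^{4}}{2} - 5442\right) = 6628 \left(\left(- \frac{1}{2}\right) 2313441 - 5442\right) = 6628 \left(- \frac{2313441}{2} - 5442\right) = 6628 \left(- \frac{2324325}{2}\right) = -7702813050$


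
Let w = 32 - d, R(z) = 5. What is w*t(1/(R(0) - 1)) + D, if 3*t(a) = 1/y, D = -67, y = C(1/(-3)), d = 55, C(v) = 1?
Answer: -224/3 ≈ -74.667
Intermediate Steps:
y = 1
t(a) = ⅓ (t(a) = (⅓)/1 = (⅓)*1 = ⅓)
w = -23 (w = 32 - 1*55 = 32 - 55 = -23)
w*t(1/(R(0) - 1)) + D = -23*⅓ - 67 = -23/3 - 67 = -224/3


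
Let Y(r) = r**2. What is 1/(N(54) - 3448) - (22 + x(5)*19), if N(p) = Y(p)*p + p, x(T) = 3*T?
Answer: -47299489/154070 ≈ -307.00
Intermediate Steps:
N(p) = p + p**3 (N(p) = p**2*p + p = p**3 + p = p + p**3)
1/(N(54) - 3448) - (22 + x(5)*19) = 1/((54 + 54**3) - 3448) - (22 + (3*5)*19) = 1/((54 + 157464) - 3448) - (22 + 15*19) = 1/(157518 - 3448) - (22 + 285) = 1/154070 - 1*307 = 1/154070 - 307 = -47299489/154070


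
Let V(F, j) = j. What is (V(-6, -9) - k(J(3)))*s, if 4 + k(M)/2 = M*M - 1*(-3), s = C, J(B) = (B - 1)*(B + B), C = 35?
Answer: -10325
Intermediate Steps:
J(B) = 2*B*(-1 + B) (J(B) = (-1 + B)*(2*B) = 2*B*(-1 + B))
s = 35
k(M) = -2 + 2*M² (k(M) = -8 + 2*(M*M - 1*(-3)) = -8 + 2*(M² + 3) = -8 + 2*(3 + M²) = -8 + (6 + 2*M²) = -2 + 2*M²)
(V(-6, -9) - k(J(3)))*s = (-9 - (-2 + 2*(2*3*(-1 + 3))²))*35 = (-9 - (-2 + 2*(2*3*2)²))*35 = (-9 - (-2 + 2*12²))*35 = (-9 - (-2 + 2*144))*35 = (-9 - (-2 + 288))*35 = (-9 - 1*286)*35 = (-9 - 286)*35 = -295*35 = -10325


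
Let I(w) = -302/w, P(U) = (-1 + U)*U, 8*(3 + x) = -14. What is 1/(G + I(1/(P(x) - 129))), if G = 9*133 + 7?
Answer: 8/255309 ≈ 3.1335e-5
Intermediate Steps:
x = -19/4 (x = -3 + (⅛)*(-14) = -3 - 7/4 = -19/4 ≈ -4.7500)
P(U) = U*(-1 + U)
G = 1204 (G = 1197 + 7 = 1204)
1/(G + I(1/(P(x) - 129))) = 1/(1204 - (-38958 - 2869*(-1 - 19/4)/2)) = 1/(1204 - 302/(1/(-19/4*(-23/4) - 129))) = 1/(1204 - 302/(1/(437/16 - 129))) = 1/(1204 - 302/(1/(-1627/16))) = 1/(1204 - 302/(-16/1627)) = 1/(1204 - 302*(-1627/16)) = 1/(1204 + 245677/8) = 1/(255309/8) = 8/255309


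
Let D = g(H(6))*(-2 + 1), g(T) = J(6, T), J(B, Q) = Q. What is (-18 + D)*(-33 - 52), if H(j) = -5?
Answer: 1105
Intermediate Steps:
g(T) = T
D = 5 (D = -5*(-2 + 1) = -5*(-1) = 5)
(-18 + D)*(-33 - 52) = (-18 + 5)*(-33 - 52) = -13*(-85) = 1105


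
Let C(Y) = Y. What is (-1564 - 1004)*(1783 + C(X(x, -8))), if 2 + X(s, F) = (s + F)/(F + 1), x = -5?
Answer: -32048640/7 ≈ -4.5784e+6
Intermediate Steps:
X(s, F) = -2 + (F + s)/(1 + F) (X(s, F) = -2 + (s + F)/(F + 1) = -2 + (F + s)/(1 + F))
(-1564 - 1004)*(1783 + C(X(x, -8))) = (-1564 - 1004)*(1783 + (-2 - 5 - 1*(-8))/(1 - 8)) = -2568*(1783 + (-2 - 5 + 8)/(-7)) = -2568*(1783 - 1/7*1) = -2568*(1783 - 1/7) = -2568*12480/7 = -32048640/7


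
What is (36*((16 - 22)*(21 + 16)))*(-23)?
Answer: 183816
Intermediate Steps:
(36*((16 - 22)*(21 + 16)))*(-23) = (36*(-6*37))*(-23) = (36*(-222))*(-23) = -7992*(-23) = 183816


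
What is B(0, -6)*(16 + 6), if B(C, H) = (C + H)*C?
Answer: 0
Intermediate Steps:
B(C, H) = C*(C + H)
B(0, -6)*(16 + 6) = (0*(0 - 6))*(16 + 6) = (0*(-6))*22 = 0*22 = 0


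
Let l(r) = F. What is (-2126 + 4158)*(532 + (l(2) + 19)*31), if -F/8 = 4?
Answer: 262128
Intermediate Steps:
F = -32 (F = -8*4 = -32)
l(r) = -32
(-2126 + 4158)*(532 + (l(2) + 19)*31) = (-2126 + 4158)*(532 + (-32 + 19)*31) = 2032*(532 - 13*31) = 2032*(532 - 403) = 2032*129 = 262128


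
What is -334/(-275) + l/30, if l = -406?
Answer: -10163/825 ≈ -12.319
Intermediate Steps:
-334/(-275) + l/30 = -334/(-275) - 406/30 = -334*(-1/275) - 406*1/30 = 334/275 - 203/15 = -10163/825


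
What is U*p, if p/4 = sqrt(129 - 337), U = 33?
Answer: 528*I*sqrt(13) ≈ 1903.7*I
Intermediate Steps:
p = 16*I*sqrt(13) (p = 4*sqrt(129 - 337) = 4*sqrt(-208) = 4*(4*I*sqrt(13)) = 16*I*sqrt(13) ≈ 57.689*I)
U*p = 33*(16*I*sqrt(13)) = 528*I*sqrt(13)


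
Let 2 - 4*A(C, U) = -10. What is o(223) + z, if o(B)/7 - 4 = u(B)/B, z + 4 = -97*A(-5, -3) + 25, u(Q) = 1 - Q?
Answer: -55520/223 ≈ -248.97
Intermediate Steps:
A(C, U) = 3 (A(C, U) = ½ - ¼*(-10) = ½ + 5/2 = 3)
z = -270 (z = -4 + (-97*3 + 25) = -4 + (-291 + 25) = -4 - 266 = -270)
o(B) = 28 + 7*(1 - B)/B (o(B) = 28 + 7*((1 - B)/B) = 28 + 7*(1 - B)/B)
o(223) + z = (21 + 7/223) - 270 = 4690/223 - 270 = -55520/223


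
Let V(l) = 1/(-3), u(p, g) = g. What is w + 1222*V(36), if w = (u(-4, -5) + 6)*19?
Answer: -1165/3 ≈ -388.33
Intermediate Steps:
w = 19 (w = (-5 + 6)*19 = 1*19 = 19)
V(l) = -⅓
w + 1222*V(36) = 19 + 1222*(-⅓) = 19 - 1222/3 = -1165/3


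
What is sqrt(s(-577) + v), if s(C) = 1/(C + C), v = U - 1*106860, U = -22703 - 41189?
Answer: 9*I*sqrt(2807323106)/1154 ≈ 413.22*I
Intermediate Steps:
U = -63892
v = -170752 (v = -63892 - 1*106860 = -63892 - 106860 = -170752)
s(C) = 1/(2*C)
sqrt(s(-577) + v) = sqrt((1/2)/(-577) - 170752) = sqrt((1/2)*(-1/577) - 170752) = sqrt(-1/1154 - 170752) = sqrt(-197047809/1154) = 9*I*sqrt(2807323106)/1154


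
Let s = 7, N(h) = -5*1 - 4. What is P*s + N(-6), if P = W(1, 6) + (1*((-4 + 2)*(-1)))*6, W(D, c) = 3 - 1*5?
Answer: 61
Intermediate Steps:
N(h) = -9 (N(h) = -5 - 4 = -9)
W(D, c) = -2 (W(D, c) = 3 - 5 = -2)
P = 10 (P = -2 + (1*((-4 + 2)*(-1)))*6 = -2 + (1*(-2*(-1)))*6 = -2 + (1*2)*6 = -2 + 2*6 = -2 + 12 = 10)
P*s + N(-6) = 10*7 - 9 = 70 - 9 = 61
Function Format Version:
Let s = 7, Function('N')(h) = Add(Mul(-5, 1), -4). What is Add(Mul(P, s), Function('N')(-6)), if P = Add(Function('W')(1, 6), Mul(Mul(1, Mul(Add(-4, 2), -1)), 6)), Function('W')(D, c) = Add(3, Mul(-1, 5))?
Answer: 61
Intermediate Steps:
Function('N')(h) = -9 (Function('N')(h) = Add(-5, -4) = -9)
Function('W')(D, c) = -2 (Function('W')(D, c) = Add(3, -5) = -2)
P = 10 (P = Add(-2, Mul(Mul(1, Mul(Add(-4, 2), -1)), 6)) = Add(-2, Mul(Mul(1, Mul(-2, -1)), 6)) = Add(-2, Mul(Mul(1, 2), 6)) = Add(-2, Mul(2, 6)) = Add(-2, 12) = 10)
Add(Mul(P, s), Function('N')(-6)) = Add(Mul(10, 7), -9) = Add(70, -9) = 61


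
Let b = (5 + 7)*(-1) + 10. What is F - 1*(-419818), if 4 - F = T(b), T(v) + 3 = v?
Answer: 419827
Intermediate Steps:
b = -2 (b = 12*(-1) + 10 = -12 + 10 = -2)
T(v) = -3 + v
F = 9 (F = 4 - (-3 - 2) = 4 - 1*(-5) = 4 + 5 = 9)
F - 1*(-419818) = 9 - 1*(-419818) = 9 + 419818 = 419827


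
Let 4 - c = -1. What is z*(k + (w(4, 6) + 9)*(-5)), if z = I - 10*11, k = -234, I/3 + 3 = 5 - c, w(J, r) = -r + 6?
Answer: 33201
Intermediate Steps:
c = 5 (c = 4 - 1*(-1) = 4 + 1 = 5)
w(J, r) = 6 - r
I = -9 (I = -9 + 3*(5 - 1*5) = -9 + 3*(5 - 5) = -9 + 3*0 = -9 + 0 = -9)
z = -119 (z = -9 - 10*11 = -9 - 110 = -119)
z*(k + (w(4, 6) + 9)*(-5)) = -119*(-234 + ((6 - 1*6) + 9)*(-5)) = -119*(-234 + ((6 - 6) + 9)*(-5)) = -119*(-234 + (0 + 9)*(-5)) = -119*(-234 + 9*(-5)) = -119*(-234 - 45) = -119*(-279) = 33201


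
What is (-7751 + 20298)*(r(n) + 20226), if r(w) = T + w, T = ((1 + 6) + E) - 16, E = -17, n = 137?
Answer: 255168339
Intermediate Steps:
T = -26 (T = ((1 + 6) - 17) - 16 = (7 - 17) - 16 = -10 - 16 = -26)
r(w) = -26 + w
(-7751 + 20298)*(r(n) + 20226) = (-7751 + 20298)*((-26 + 137) + 20226) = 12547*(111 + 20226) = 12547*20337 = 255168339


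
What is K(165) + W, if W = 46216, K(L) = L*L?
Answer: 73441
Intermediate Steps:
K(L) = L²
K(165) + W = 165² + 46216 = 27225 + 46216 = 73441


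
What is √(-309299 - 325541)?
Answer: 2*I*√158710 ≈ 796.77*I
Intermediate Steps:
√(-309299 - 325541) = √(-634840) = 2*I*√158710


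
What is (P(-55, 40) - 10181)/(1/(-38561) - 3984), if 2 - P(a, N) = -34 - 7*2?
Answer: 390661491/153627025 ≈ 2.5429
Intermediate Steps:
P(a, N) = 50 (P(a, N) = 2 - (-34 - 7*2) = 2 - (-34 - 1*14) = 2 - (-34 - 14) = 2 - 1*(-48) = 2 + 48 = 50)
(P(-55, 40) - 10181)/(1/(-38561) - 3984) = (50 - 10181)/(1/(-38561) - 3984) = -10131/(-1/38561 - 3984) = -10131/(-153627025/38561) = -10131*(-38561/153627025) = 390661491/153627025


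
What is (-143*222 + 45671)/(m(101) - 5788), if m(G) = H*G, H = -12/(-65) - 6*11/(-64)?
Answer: -28964000/11783611 ≈ -2.4580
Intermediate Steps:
H = 2529/2080 (H = -12*(-1/65) - 66*(-1/64) = 12/65 + 33/32 = 2529/2080 ≈ 1.2159)
m(G) = 2529*G/2080
(-143*222 + 45671)/(m(101) - 5788) = (-143*222 + 45671)/((2529/2080)*101 - 5788) = (-31746 + 45671)/(255429/2080 - 5788) = 13925/(-11783611/2080) = 13925*(-2080/11783611) = -28964000/11783611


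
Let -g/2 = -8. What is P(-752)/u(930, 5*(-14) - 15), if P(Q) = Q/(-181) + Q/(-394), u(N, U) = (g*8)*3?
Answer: 27025/1711536 ≈ 0.015790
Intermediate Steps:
g = 16 (g = -2*(-8) = 16)
u(N, U) = 384 (u(N, U) = (16*8)*3 = 128*3 = 384)
P(Q) = -575*Q/71314 (P(Q) = Q*(-1/181) + Q*(-1/394) = -Q/181 - Q/394 = -575*Q/71314)
P(-752)/u(930, 5*(-14) - 15) = -575/71314*(-752)/384 = (216200/35657)*(1/384) = 27025/1711536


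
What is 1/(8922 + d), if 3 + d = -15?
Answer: 1/8904 ≈ 0.00011231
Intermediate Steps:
d = -18 (d = -3 - 15 = -18)
1/(8922 + d) = 1/(8922 - 18) = 1/8904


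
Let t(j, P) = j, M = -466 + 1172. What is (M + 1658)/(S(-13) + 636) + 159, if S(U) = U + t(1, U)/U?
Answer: 659157/4049 ≈ 162.79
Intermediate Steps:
M = 706
S(U) = U + 1/U
(M + 1658)/(S(-13) + 636) + 159 = (706 + 1658)/((-13 + 1/(-13)) + 636) + 159 = 2364/((-13 - 1/13) + 636) + 159 = 2364/(-170/13 + 636) + 159 = 2364/(8098/13) + 159 = 2364*(13/8098) + 159 = 15366/4049 + 159 = 659157/4049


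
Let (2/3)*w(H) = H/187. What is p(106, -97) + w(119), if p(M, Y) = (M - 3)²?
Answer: 233419/22 ≈ 10610.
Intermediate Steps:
p(M, Y) = (-3 + M)²
w(H) = 3*H/374 (w(H) = 3*(H/187)/2 = 3*H/374)
p(106, -97) + w(119) = (-3 + 106)² + (3/374)*119 = 103² + 21/22 = 10609 + 21/22 = 233419/22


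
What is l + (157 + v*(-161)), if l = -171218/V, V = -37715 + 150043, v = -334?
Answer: 3028895075/56164 ≈ 53930.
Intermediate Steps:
V = 112328
l = -85609/56164 (l = -171218/112328 = -171218*1/112328 = -85609/56164 ≈ -1.5243)
l + (157 + v*(-161)) = -85609/56164 + (157 - 334*(-161)) = -85609/56164 + (157 + 53774) = -85609/56164 + 53931 = 3028895075/56164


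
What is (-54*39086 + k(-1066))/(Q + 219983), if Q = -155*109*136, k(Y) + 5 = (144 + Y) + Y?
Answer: 2112637/2077737 ≈ 1.0168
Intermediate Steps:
k(Y) = 139 + 2*Y (k(Y) = -5 + ((144 + Y) + Y) = -5 + (144 + 2*Y) = 139 + 2*Y)
Q = -2297720 (Q = -16895*136 = -2297720)
(-54*39086 + k(-1066))/(Q + 219983) = (-54*39086 + (139 + 2*(-1066)))/(-2297720 + 219983) = (-2110644 + (139 - 2132))/(-2077737) = (-2110644 - 1993)*(-1/2077737) = -2112637*(-1/2077737) = 2112637/2077737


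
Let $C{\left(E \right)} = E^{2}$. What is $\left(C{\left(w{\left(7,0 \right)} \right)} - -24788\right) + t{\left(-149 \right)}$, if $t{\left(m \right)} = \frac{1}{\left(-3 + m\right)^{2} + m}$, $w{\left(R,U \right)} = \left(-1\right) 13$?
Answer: $\frac{572887936}{22955} \approx 24957.0$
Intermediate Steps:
$w{\left(R,U \right)} = -13$
$t{\left(m \right)} = \frac{1}{m + \left(-3 + m\right)^{2}}$
$\left(C{\left(w{\left(7,0 \right)} \right)} - -24788\right) + t{\left(-149 \right)} = \left(\left(-13\right)^{2} - -24788\right) + \frac{1}{-149 + \left(-3 - 149\right)^{2}} = \left(169 + 24788\right) + \frac{1}{-149 + \left(-152\right)^{2}} = 24957 + \frac{1}{-149 + 23104} = 24957 + \frac{1}{22955} = \frac{572887936}{22955}$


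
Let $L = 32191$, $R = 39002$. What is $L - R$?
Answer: $-6811$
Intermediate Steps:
$L - R = 32191 - 39002 = -6811$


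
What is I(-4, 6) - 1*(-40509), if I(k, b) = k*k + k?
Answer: 40521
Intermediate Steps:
I(k, b) = k + k**2 (I(k, b) = k**2 + k = k + k**2)
I(-4, 6) - 1*(-40509) = -4*(1 - 4) - 1*(-40509) = -4*(-3) + 40509 = 12 + 40509 = 40521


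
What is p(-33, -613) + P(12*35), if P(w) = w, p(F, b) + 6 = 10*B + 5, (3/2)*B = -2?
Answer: 1217/3 ≈ 405.67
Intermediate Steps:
B = -4/3 (B = (⅔)*(-2) = -4/3 ≈ -1.3333)
p(F, b) = -43/3 (p(F, b) = -6 + (10*(-4/3) + 5) = -6 + (-40/3 + 5) = -6 - 25/3 = -43/3)
p(-33, -613) + P(12*35) = -43/3 + 12*35 = -43/3 + 420 = 1217/3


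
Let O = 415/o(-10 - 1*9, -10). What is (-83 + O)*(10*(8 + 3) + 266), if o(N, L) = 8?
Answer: -11703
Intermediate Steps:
O = 415/8 ≈ 51.875
(-83 + O)*(10*(8 + 3) + 266) = (-83 + 415/8)*(10*(8 + 3) + 266) = -249*(10*11 + 266)/8 = -249*(110 + 266)/8 = -249/8*376 = -11703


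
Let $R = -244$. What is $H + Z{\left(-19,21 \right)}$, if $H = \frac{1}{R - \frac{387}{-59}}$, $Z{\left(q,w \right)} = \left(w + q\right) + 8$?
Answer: $\frac{140031}{14009} \approx 9.9958$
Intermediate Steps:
$Z{\left(q,w \right)} = 8 + q + w$ ($Z{\left(q,w \right)} = \left(q + w\right) + 8 = 8 + q + w$)
$H = - \frac{59}{14009}$ ($H = \frac{1}{-244 - \frac{387}{-59}} = \frac{1}{-244 - - \frac{387}{59}} = \frac{1}{-244 + \frac{387}{59}} = \frac{1}{- \frac{14009}{59}} = - \frac{59}{14009} \approx -0.0042116$)
$H + Z{\left(-19,21 \right)} = - \frac{59}{14009} + \left(8 - 19 + 21\right) = - \frac{59}{14009} + 10 = \frac{140031}{14009}$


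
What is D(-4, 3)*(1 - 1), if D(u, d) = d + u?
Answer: 0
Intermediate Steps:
D(-4, 3)*(1 - 1) = (3 - 4)*(1 - 1) = -1*0 = 0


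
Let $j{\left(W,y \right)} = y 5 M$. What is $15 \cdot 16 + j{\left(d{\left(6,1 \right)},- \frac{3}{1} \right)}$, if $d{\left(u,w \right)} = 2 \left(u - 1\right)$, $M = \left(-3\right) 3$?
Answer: $375$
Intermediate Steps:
$M = -9$
$d{\left(u,w \right)} = -2 + 2 u$ ($d{\left(u,w \right)} = 2 \left(-1 + u\right) = -2 + 2 u$)
$j{\left(W,y \right)} = - 45 y$ ($j{\left(W,y \right)} = y 5 \left(-9\right) = 5 y \left(-9\right) = - 45 y$)
$15 \cdot 16 + j{\left(d{\left(6,1 \right)},- \frac{3}{1} \right)} = 15 \cdot 16 - 45 \left(- \frac{3}{1}\right) = 240 - 45 \left(\left(-3\right) 1\right) = 240 - -135 = 240 + 135 = 375$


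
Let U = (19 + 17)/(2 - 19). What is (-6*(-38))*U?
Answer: -8208/17 ≈ -482.82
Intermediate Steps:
U = -36/17 (U = 36/(-17) = 36*(-1/17) = -36/17 ≈ -2.1176)
(-6*(-38))*U = -6*(-38)*(-36/17) = 228*(-36/17) = -8208/17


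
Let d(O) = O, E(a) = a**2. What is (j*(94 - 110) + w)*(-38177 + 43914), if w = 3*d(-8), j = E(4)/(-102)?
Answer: -6287752/51 ≈ -1.2329e+5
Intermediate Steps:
j = -8/51 (j = 4**2/(-102) = 16*(-1/102) = -8/51 ≈ -0.15686)
w = -24 (w = 3*(-8) = -24)
(j*(94 - 110) + w)*(-38177 + 43914) = (-8*(94 - 110)/51 - 24)*(-38177 + 43914) = (-8/51*(-16) - 24)*5737 = (128/51 - 24)*5737 = -1096/51*5737 = -6287752/51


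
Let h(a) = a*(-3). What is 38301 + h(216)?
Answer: 37653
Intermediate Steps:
h(a) = -3*a
38301 + h(216) = 38301 - 3*216 = 38301 - 648 = 37653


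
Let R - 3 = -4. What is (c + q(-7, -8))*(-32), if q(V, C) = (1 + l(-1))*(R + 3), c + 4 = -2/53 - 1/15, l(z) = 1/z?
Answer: 104416/795 ≈ 131.34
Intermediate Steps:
R = -1 (R = 3 - 4 = -1)
l(z) = 1/z
c = -3263/795 (c = -4 + (-2/53 - 1/15) = -4 - 83/795 = -3263/795 ≈ -4.1044)
q(V, C) = 0 (q(V, C) = (1 + 1/(-1))*(-1 + 3) = (1 - 1)*2 = 0*2 = 0)
(c + q(-7, -8))*(-32) = (-3263/795 + 0)*(-32) = -3263/795*(-32) = 104416/795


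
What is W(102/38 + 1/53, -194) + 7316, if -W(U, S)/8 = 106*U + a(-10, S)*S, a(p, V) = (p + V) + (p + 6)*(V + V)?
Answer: 39845276/19 ≈ 2.0971e+6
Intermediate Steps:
a(p, V) = V + p + 2*V*(6 + p) (a(p, V) = (V + p) + (6 + p)*(2*V) = (V + p) + 2*V*(6 + p) = V + p + 2*V*(6 + p))
W(U, S) = -848*U - 8*S*(-10 - 7*S) (W(U, S) = -8*(106*U + (-10 + 13*S + 2*S*(-10))*S) = -8*(106*U + (-10 + 13*S - 20*S)*S) = -8*(106*U + (-10 - 7*S)*S) = -8*(106*U + S*(-10 - 7*S)) = -848*U - 8*S*(-10 - 7*S))
W(102/38 + 1/53, -194) + 7316 = (-848*(102/38 + 1/53) + 56*(-194)² + 80*(-194)) + 7316 = (-848*(102*(1/38) + 1*(1/53)) + 56*37636 - 15520) + 7316 = (-848*(51/19 + 1/53) + 2107616 - 15520) + 7316 = (-848*2722/1007 + 2107616 - 15520) + 7316 = (-43552/19 + 2107616 - 15520) + 7316 = 39706272/19 + 7316 = 39845276/19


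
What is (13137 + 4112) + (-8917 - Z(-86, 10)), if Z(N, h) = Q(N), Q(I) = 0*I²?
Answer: 8332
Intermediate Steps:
Q(I) = 0
Z(N, h) = 0
(13137 + 4112) + (-8917 - Z(-86, 10)) = (13137 + 4112) + (-8917 - 1*0) = 17249 + (-8917 + 0) = 17249 - 8917 = 8332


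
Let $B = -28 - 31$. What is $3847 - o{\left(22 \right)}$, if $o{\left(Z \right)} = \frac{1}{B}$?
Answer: $\frac{226974}{59} \approx 3847.0$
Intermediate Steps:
$B = -59$ ($B = -28 - 31 = -59$)
$o{\left(Z \right)} = - \frac{1}{59}$ ($o{\left(Z \right)} = \frac{1}{-59} = - \frac{1}{59}$)
$3847 - o{\left(22 \right)} = 3847 - - \frac{1}{59} = 3847 + \frac{1}{59} = \frac{226974}{59}$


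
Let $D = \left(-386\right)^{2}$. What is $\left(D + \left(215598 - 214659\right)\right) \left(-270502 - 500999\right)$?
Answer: $-115675002435$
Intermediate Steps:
$D = 148996$
$\left(D + \left(215598 - 214659\right)\right) \left(-270502 - 500999\right) = \left(148996 + \left(215598 - 214659\right)\right) \left(-270502 - 500999\right) = \left(148996 + \left(215598 - 214659\right)\right) \left(-771501\right) = \left(148996 + 939\right) \left(-771501\right) = 149935 \left(-771501\right) = -115675002435$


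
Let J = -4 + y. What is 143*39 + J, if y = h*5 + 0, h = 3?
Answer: 5588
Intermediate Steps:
y = 15 (y = 3*5 + 0 = 15 + 0 = 15)
J = 11 (J = -4 + 15 = 11)
143*39 + J = 143*39 + 11 = 5577 + 11 = 5588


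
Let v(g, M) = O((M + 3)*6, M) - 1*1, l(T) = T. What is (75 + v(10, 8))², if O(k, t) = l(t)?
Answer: 6724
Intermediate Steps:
O(k, t) = t
v(g, M) = -1 + M (v(g, M) = M - 1*1 = M - 1 = -1 + M)
(75 + v(10, 8))² = (75 + (-1 + 8))² = (75 + 7)² = 82² = 6724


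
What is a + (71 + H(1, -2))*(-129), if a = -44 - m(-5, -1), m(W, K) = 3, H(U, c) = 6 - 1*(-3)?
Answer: -10367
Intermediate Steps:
H(U, c) = 9 (H(U, c) = 6 + 3 = 9)
a = -47 (a = -44 - 1*3 = -44 - 3 = -47)
a + (71 + H(1, -2))*(-129) = -47 + (71 + 9)*(-129) = -47 + 80*(-129) = -47 - 10320 = -10367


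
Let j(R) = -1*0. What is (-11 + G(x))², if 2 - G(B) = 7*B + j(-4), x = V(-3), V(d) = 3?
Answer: 900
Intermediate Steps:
j(R) = 0
x = 3
G(B) = 2 - 7*B (G(B) = 2 - (7*B + 0) = 2 - 7*B)
(-11 + G(x))² = (-11 + (2 - 7*3))² = (-11 + (2 - 21))² = (-11 - 19)² = (-30)² = 900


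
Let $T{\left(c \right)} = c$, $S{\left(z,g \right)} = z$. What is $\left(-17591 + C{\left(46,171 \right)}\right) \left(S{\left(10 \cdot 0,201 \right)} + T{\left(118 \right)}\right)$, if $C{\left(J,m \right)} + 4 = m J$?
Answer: $-1148022$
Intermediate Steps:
$C{\left(J,m \right)} = -4 + J m$ ($C{\left(J,m \right)} = -4 + m J = -4 + J m$)
$\left(-17591 + C{\left(46,171 \right)}\right) \left(S{\left(10 \cdot 0,201 \right)} + T{\left(118 \right)}\right) = \left(-17591 + \left(-4 + 46 \cdot 171\right)\right) \left(10 \cdot 0 + 118\right) = \left(-17591 + \left(-4 + 7866\right)\right) \left(0 + 118\right) = \left(-17591 + 7862\right) 118 = \left(-9729\right) 118 = -1148022$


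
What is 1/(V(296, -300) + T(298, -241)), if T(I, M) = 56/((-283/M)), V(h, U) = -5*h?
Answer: -283/405344 ≈ -0.00069817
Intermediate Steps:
T(I, M) = -56*M/283 (T(I, M) = 56*(-M/283) = -56*M/283)
1/(V(296, -300) + T(298, -241)) = 1/(-5*296 - 56/283*(-241)) = 1/(-1480 + 13496/283) = 1/(-405344/283) = -283/405344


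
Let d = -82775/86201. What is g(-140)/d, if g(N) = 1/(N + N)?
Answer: 86201/23177000 ≈ 0.0037192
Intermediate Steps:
d = -82775/86201 (d = -82775*1/86201 = -82775/86201 ≈ -0.96026)
g(N) = 1/(2*N)
g(-140)/d = ((1/2)/(-140))/(-82775/86201) = ((1/2)*(-1/140))*(-86201/82775) = -1/280*(-86201/82775) = 86201/23177000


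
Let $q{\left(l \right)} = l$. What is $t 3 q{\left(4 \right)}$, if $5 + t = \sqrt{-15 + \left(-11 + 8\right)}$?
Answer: $-60 + 36 i \sqrt{2} \approx -60.0 + 50.912 i$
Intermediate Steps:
$t = -5 + 3 i \sqrt{2}$ ($t = -5 + \sqrt{-15 + \left(-11 + 8\right)} = -5 + \sqrt{-15 - 3} = -5 + \sqrt{-18} = -5 + 3 i \sqrt{2} \approx -5.0 + 4.2426 i$)
$t 3 q{\left(4 \right)} = \left(-5 + 3 i \sqrt{2}\right) 3 \cdot 4 = \left(-15 + 9 i \sqrt{2}\right) 4 = -60 + 36 i \sqrt{2}$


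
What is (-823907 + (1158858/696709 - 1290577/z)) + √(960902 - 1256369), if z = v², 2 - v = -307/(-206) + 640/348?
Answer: -614639996725973398937/395473365113125 + I*√295467 ≈ -1.5542e+6 + 543.57*I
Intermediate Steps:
v = -23825/17922 (v = 2 - (-307/(-206) + 640/348) = 2 - (-307*(-1/206) + 640*(1/348)) = 2 - (307/206 + 160/87) = 2 - 1*59669/17922 = 2 - 59669/17922 = -23825/17922 ≈ -1.3294)
z = 567630625/321198084 (z = (-23825/17922)² = 567630625/321198084 ≈ 1.7672)
(-823907 + (1158858/696709 - 1290577/z)) + √(960902 - 1256369) = (-823907 + (1158858/696709 - 1290577/567630625/321198084)) + √(960902 - 1256369) = (-823907 + (1158858*(1/696709) - 1290577*321198084/567630625)) + √(-295467) = (-823907 + (1158858/696709 - 414530859654468/567630625)) + I*√295467 = (-823907 - 288806722895713919562/395473365113125) + I*√295467 = -614639996725973398937/395473365113125 + I*√295467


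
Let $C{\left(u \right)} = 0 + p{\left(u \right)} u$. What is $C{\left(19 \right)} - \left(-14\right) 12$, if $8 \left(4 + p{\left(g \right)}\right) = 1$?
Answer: $\frac{755}{8} \approx 94.375$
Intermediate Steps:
$p{\left(g \right)} = - \frac{31}{8}$ ($p{\left(g \right)} = -4 + \frac{1}{8} \cdot 1 = -4 + \frac{1}{8} = - \frac{31}{8}$)
$C{\left(u \right)} = - \frac{31 u}{8}$ ($C{\left(u \right)} = 0 - \frac{31 u}{8} = - \frac{31 u}{8}$)
$C{\left(19 \right)} - \left(-14\right) 12 = \left(- \frac{31}{8}\right) 19 - \left(-14\right) 12 = - \frac{589}{8} - -168 = - \frac{589}{8} + 168 = \frac{755}{8}$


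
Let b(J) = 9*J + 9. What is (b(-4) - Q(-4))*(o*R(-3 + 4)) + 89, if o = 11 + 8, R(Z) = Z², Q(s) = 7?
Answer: -557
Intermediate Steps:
b(J) = 9 + 9*J
o = 19
(b(-4) - Q(-4))*(o*R(-3 + 4)) + 89 = ((9 + 9*(-4)) - 1*7)*(19*(-3 + 4)²) + 89 = ((9 - 36) - 7)*(19*1²) + 89 = (-27 - 7)*(19*1) + 89 = -34*19 + 89 = -646 + 89 = -557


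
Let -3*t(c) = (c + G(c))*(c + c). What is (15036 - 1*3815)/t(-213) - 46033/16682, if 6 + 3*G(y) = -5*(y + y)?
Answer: -762117712/293144445 ≈ -2.5998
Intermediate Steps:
G(y) = -2 - 10*y/3 (G(y) = -2 + (-5*(y + y))/3 = -2 + (-10*y)/3 = -2 - 10*y/3)
t(c) = -2*c*(-2 - 7*c/3)/3 (t(c) = -(c + (-2 - 10*c/3))*(c + c)/3 = -(-2 - 7*c/3)*2*c/3 = -2*c*(-2 - 7*c/3)/3)
(15036 - 1*3815)/t(-213) - 46033/16682 = (15036 - 1*3815)/(((2/9)*(-213)*(6 + 7*(-213)))) - 46033/16682 = (15036 - 3815)/(((2/9)*(-213)*(6 - 1491))) - 46033*1/16682 = 11221/(((2/9)*(-213)*(-1485))) - 46033/16682 = 11221/70290 - 46033/16682 = -762117712/293144445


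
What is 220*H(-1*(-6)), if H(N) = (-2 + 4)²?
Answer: 880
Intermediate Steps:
H(N) = 4 (H(N) = 2² = 4)
220*H(-1*(-6)) = 220*4 = 880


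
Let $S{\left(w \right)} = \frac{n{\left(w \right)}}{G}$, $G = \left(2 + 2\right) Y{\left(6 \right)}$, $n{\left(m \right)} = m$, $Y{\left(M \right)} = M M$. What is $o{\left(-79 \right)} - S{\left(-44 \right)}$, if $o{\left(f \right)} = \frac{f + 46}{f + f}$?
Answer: $\frac{1463}{2844} \approx 0.51442$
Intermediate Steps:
$Y{\left(M \right)} = M^{2}$
$o{\left(f \right)} = \frac{46 + f}{2 f}$
$G = 144$ ($G = \left(2 + 2\right) 6^{2} = 4 \cdot 36 = 144$)
$S{\left(w \right)} = \frac{w}{144}$
$o{\left(-79 \right)} - S{\left(-44 \right)} = \frac{46 - 79}{2 \left(-79\right)} - \frac{1}{144} \left(-44\right) = \frac{1}{2} \left(- \frac{1}{79}\right) \left(-33\right) - - \frac{11}{36} = \frac{33}{158} + \frac{11}{36} = \frac{1463}{2844}$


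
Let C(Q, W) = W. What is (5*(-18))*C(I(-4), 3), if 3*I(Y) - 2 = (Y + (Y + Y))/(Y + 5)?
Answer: -270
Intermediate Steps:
I(Y) = ⅔ + Y/(5 + Y) (I(Y) = ⅔ + ((Y + (Y + Y))/(Y + 5))/3 = ⅔ + ((Y + 2*Y)/(5 + Y))/3 = ⅔ + ((3*Y)/(5 + Y))/3 = ⅔ + (3*Y/(5 + Y))/3 = ⅔ + Y/(5 + Y))
(5*(-18))*C(I(-4), 3) = (5*(-18))*3 = -90*3 = -270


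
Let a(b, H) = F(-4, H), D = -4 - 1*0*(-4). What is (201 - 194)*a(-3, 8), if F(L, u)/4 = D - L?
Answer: 0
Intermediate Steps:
D = -4 (D = -4 + 0*(-4) = -4 + 0 = -4)
F(L, u) = -16 - 4*L (F(L, u) = 4*(-4 - L) = -16 - 4*L)
a(b, H) = 0 (a(b, H) = -16 - 4*(-4) = -16 + 16 = 0)
(201 - 194)*a(-3, 8) = (201 - 194)*0 = 7*0 = 0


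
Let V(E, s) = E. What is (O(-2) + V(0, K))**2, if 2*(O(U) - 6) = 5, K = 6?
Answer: 289/4 ≈ 72.250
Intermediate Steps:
O(U) = 17/2 (O(U) = 6 + (1/2)*5 = 6 + 5/2 = 17/2)
(O(-2) + V(0, K))**2 = (17/2 + 0)**2 = (17/2)**2 = 289/4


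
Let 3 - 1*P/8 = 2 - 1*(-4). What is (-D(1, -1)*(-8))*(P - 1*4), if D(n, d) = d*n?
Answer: 224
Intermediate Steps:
P = -24 (P = 24 - 8*(2 - 1*(-4)) = 24 - 8*(2 + 4) = 24 - 8*6 = 24 - 48 = -24)
(-D(1, -1)*(-8))*(P - 1*4) = (-(-1)*(-8))*(-24 - 1*4) = (-1*(-1)*(-8))*(-24 - 4) = (1*(-8))*(-28) = -8*(-28) = 224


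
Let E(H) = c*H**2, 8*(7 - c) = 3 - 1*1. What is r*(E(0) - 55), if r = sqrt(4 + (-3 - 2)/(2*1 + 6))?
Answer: -165*sqrt(6)/4 ≈ -101.04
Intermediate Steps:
c = 27/4 (c = 7 - (3 - 1*1)/8 = 7 - (3 - 1)/8 = 7 - 1/8*2 = 7 - 1/4 = 27/4 ≈ 6.7500)
E(H) = 27*H**2/4
r = 3*sqrt(6)/4 (r = sqrt(4 - 5/(2 + 6)) = sqrt(4 - 5/8) = sqrt(27/8) = 3*sqrt(6)/4 ≈ 1.8371)
r*(E(0) - 55) = (3*sqrt(6)/4)*((27/4)*0**2 - 55) = (3*sqrt(6)/4)*((27/4)*0 - 55) = (3*sqrt(6)/4)*(0 - 55) = (3*sqrt(6)/4)*(-55) = -165*sqrt(6)/4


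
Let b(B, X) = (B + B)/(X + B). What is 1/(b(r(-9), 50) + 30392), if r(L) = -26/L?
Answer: 119/3616661 ≈ 3.2903e-5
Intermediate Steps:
b(B, X) = 2*B/(B + X) (b(B, X) = (2*B)/(B + X) = 2*B/(B + X))
1/(b(r(-9), 50) + 30392) = 1/(2*(-26/(-9))/(-26/(-9) + 50) + 30392) = 1/(2*(-26*(-1/9))/(-26*(-1/9) + 50) + 30392) = 1/(2*(26/9)/(26/9 + 50) + 30392) = 1/(2*(26/9)/(476/9) + 30392) = 1/(2*(26/9)*(9/476) + 30392) = 1/(13/119 + 30392) = 1/(3616661/119) = 119/3616661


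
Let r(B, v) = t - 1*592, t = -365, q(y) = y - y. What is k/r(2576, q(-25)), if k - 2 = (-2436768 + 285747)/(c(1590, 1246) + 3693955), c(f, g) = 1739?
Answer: -52933/35725042 ≈ -0.0014817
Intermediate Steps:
q(y) = 0
r(B, v) = -957 (r(B, v) = -365 - 1*592 = -365 - 592 = -957)
k = 1746789/1231898 (k = 2 + (-2436768 + 285747)/(1739 + 3693955) = 2 - 2151021/3695694 = 2 - 2151021*1/3695694 = 2 - 717007/1231898 = 1746789/1231898 ≈ 1.4180)
k/r(2576, q(-25)) = (1746789/1231898)/(-957) = (1746789/1231898)*(-1/957) = -52933/35725042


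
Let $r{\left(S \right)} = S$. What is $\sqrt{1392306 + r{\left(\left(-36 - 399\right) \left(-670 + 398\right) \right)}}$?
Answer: $\sqrt{1510626} \approx 1229.1$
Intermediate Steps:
$\sqrt{1392306 + r{\left(\left(-36 - 399\right) \left(-670 + 398\right) \right)}} = \sqrt{1392306 + \left(-36 - 399\right) \left(-670 + 398\right)} = \sqrt{1392306 - -118320} = \sqrt{1392306 + 118320} = \sqrt{1510626}$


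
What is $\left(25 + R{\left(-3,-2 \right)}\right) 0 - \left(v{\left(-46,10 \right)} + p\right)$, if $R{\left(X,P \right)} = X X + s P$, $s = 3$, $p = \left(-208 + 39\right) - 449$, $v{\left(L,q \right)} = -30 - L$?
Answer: $602$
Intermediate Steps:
$p = -618$ ($p = -169 - 449 = -618$)
$R{\left(X,P \right)} = X^{2} + 3 P$ ($R{\left(X,P \right)} = X X + 3 P = X^{2} + 3 P$)
$\left(25 + R{\left(-3,-2 \right)}\right) 0 - \left(v{\left(-46,10 \right)} + p\right) = \left(25 + \left(\left(-3\right)^{2} + 3 \left(-2\right)\right)\right) 0 - \left(\left(-30 - -46\right) - 618\right) = \left(25 + \left(9 - 6\right)\right) 0 - \left(\left(-30 + 46\right) - 618\right) = \left(25 + 3\right) 0 - \left(16 - 618\right) = 28 \cdot 0 - -602 = 0 + 602 = 602$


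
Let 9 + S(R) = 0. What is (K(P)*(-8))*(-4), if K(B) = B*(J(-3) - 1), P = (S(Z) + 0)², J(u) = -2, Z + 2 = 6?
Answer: -7776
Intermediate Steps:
Z = 4 (Z = -2 + 6 = 4)
S(R) = -9 (S(R) = -9 + 0 = -9)
P = 81 (P = (-9 + 0)² = (-9)² = 81)
K(B) = -3*B (K(B) = B*(-2 - 1) = B*(-3) = -3*B)
(K(P)*(-8))*(-4) = (-3*81*(-8))*(-4) = -243*(-8)*(-4) = 1944*(-4) = -7776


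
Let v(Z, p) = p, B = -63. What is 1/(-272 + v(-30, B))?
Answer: -1/335 ≈ -0.0029851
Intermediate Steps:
1/(-272 + v(-30, B)) = 1/(-272 - 63) = 1/(-335) = -1/335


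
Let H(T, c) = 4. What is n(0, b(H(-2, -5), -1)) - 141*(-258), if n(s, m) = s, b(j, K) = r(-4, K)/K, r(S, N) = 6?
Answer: 36378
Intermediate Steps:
b(j, K) = 6/K
n(0, b(H(-2, -5), -1)) - 141*(-258) = 0 - 141*(-258) = 0 + 36378 = 36378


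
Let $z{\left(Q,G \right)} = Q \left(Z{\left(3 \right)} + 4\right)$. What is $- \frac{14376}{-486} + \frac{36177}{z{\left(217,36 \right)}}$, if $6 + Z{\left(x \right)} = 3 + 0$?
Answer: $\frac{111299}{567} \approx 196.29$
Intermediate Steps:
$Z{\left(x \right)} = -3$ ($Z{\left(x \right)} = -6 + \left(3 + 0\right) = -6 + 3 = -3$)
$z{\left(Q,G \right)} = Q$ ($z{\left(Q,G \right)} = Q \left(-3 + 4\right) = Q 1 = Q$)
$- \frac{14376}{-486} + \frac{36177}{z{\left(217,36 \right)}} = - \frac{14376}{-486} + \frac{36177}{217} = \left(-14376\right) \left(- \frac{1}{486}\right) + 36177 \cdot \frac{1}{217} = \frac{2396}{81} + \frac{1167}{7} = \frac{111299}{567}$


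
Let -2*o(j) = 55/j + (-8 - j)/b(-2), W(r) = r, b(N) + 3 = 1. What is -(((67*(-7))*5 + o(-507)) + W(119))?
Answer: 4261225/2028 ≈ 2101.2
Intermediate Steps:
b(N) = -2 (b(N) = -3 + 1 = -2)
o(j) = -2 - 55/(2*j) - j/4 (o(j) = -(55/j + (-8 - j)/(-2))/2 = -(55/j + (-8 - j)*(-½))/2 = -(55/j + (4 + j/2))/2 = -(4 + j/2 + 55/j)/2 = -2 - 55/(2*j) - j/4)
-(((67*(-7))*5 + o(-507)) + W(119)) = -(((67*(-7))*5 + (¼)*(-110 - 1*(-507)*(8 - 507))/(-507)) + 119) = -((-469*5 + (¼)*(-1/507)*(-110 - 1*(-507)*(-499))) + 119) = -((-2345 + (¼)*(-1/507)*(-110 - 252993)) + 119) = -((-2345 + (¼)*(-1/507)*(-253103)) + 119) = -((-2345 + 253103/2028) + 119) = -(-4502557/2028 + 119) = -1*(-4261225/2028) = 4261225/2028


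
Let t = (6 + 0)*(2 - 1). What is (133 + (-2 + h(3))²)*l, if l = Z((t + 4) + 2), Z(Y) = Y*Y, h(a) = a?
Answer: 19296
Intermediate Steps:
t = 6 (t = 6*1 = 6)
Z(Y) = Y²
l = 144 (l = ((6 + 4) + 2)² = (10 + 2)² = 12² = 144)
(133 + (-2 + h(3))²)*l = (133 + (-2 + 3)²)*144 = (133 + 1²)*144 = (133 + 1)*144 = 134*144 = 19296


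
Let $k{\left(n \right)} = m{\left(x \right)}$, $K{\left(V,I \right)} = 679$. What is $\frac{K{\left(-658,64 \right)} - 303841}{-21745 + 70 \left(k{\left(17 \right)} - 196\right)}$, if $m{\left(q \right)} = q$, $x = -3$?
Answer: $\frac{303162}{35675} \approx 8.4979$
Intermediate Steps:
$k{\left(n \right)} = -3$
$\frac{K{\left(-658,64 \right)} - 303841}{-21745 + 70 \left(k{\left(17 \right)} - 196\right)} = \frac{679 - 303841}{-21745 + 70 \left(-3 - 196\right)} = - \frac{303162}{-21745 + 70 \left(-199\right)} = - \frac{303162}{-21745 - 13930} = - \frac{303162}{-35675} = \left(-303162\right) \left(- \frac{1}{35675}\right) = \frac{303162}{35675}$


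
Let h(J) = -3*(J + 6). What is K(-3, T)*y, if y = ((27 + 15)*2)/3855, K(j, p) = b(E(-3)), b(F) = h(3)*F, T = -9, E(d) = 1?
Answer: -756/1285 ≈ -0.58833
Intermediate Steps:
h(J) = -18 - 3*J (h(J) = -3*(6 + J) = -18 - 3*J)
b(F) = -27*F (b(F) = (-18 - 3*3)*F = (-18 - 9)*F = -27*F)
K(j, p) = -27 (K(j, p) = -27*1 = -27)
y = 28/1285 (y = (42*2)*(1/3855) = 84*(1/3855) = 28/1285 ≈ 0.021790)
K(-3, T)*y = -27*28/1285 = -756/1285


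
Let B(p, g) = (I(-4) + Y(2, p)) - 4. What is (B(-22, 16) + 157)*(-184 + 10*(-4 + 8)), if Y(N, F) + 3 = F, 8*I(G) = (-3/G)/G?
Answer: -147429/8 ≈ -18429.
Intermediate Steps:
I(G) = -3/(8*G**2) (I(G) = ((-3/G)/G)/8 = (-3/G**2)/8 = -3/(8*G**2))
Y(N, F) = -3 + F
B(p, g) = -899/128 + p (B(p, g) = (-3/8/(-4)**2 + (-3 + p)) - 4 = (-3/8*1/16 + (-3 + p)) - 4 = (-3/128 + (-3 + p)) - 4 = (-387/128 + p) - 4 = -899/128 + p)
(B(-22, 16) + 157)*(-184 + 10*(-4 + 8)) = ((-899/128 - 22) + 157)*(-184 + 10*(-4 + 8)) = (-3715/128 + 157)*(-184 + 10*4) = 16381*(-184 + 40)/128 = (16381/128)*(-144) = -147429/8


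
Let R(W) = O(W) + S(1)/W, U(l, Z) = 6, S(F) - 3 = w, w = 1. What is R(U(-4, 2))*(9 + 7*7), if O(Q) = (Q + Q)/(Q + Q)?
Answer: 290/3 ≈ 96.667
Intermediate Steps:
S(F) = 4 (S(F) = 3 + 1 = 4)
O(Q) = 1 (O(Q) = (2*Q)/((2*Q)) = (2*Q)*(1/(2*Q)) = 1)
R(W) = 1 + 4/W
R(U(-4, 2))*(9 + 7*7) = ((4 + 6)/6)*(9 + 7*7) = ((⅙)*10)*(9 + 49) = (5/3)*58 = 290/3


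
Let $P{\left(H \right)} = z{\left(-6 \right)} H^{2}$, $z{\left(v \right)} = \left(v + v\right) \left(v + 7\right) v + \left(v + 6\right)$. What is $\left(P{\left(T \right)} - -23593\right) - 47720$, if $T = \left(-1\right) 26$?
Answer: $24545$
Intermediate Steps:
$z{\left(v \right)} = 6 + v + 2 v^{2} \left(7 + v\right)$ ($z{\left(v \right)} = 2 v \left(7 + v\right) v + \left(6 + v\right) = 2 v^{2} \left(7 + v\right) + \left(6 + v\right) = 6 + v + 2 v^{2} \left(7 + v\right)$)
$T = -26$
$P{\left(H \right)} = 72 H^{2}$ ($P{\left(H \right)} = \left(6 - 6 + 2 \left(-6\right)^{3} + 14 \left(-6\right)^{2}\right) H^{2} = \left(6 - 6 + 2 \left(-216\right) + 14 \cdot 36\right) H^{2} = \left(6 - 6 - 432 + 504\right) H^{2} = 72 H^{2}$)
$\left(P{\left(T \right)} - -23593\right) - 47720 = \left(72 \left(-26\right)^{2} - -23593\right) - 47720 = \left(72 \cdot 676 + 23593\right) - 47720 = \left(48672 + 23593\right) - 47720 = 72265 - 47720 = 24545$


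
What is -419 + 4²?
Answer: -403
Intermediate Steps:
-419 + 4² = -419 + 16 = -403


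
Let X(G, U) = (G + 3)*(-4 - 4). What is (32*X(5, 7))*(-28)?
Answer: 57344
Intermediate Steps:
X(G, U) = -24 - 8*G (X(G, U) = (3 + G)*(-8) = -24 - 8*G)
(32*X(5, 7))*(-28) = (32*(-24 - 8*5))*(-28) = (32*(-24 - 40))*(-28) = (32*(-64))*(-28) = -2048*(-28) = 57344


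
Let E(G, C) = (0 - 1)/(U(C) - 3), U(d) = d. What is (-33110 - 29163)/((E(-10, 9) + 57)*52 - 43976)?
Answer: 186819/123062 ≈ 1.5181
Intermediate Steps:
E(G, C) = -1/(-3 + C) (E(G, C) = (0 - 1)/(C - 3) = -1/(-3 + C))
(-33110 - 29163)/((E(-10, 9) + 57)*52 - 43976) = (-33110 - 29163)/((-1/(-3 + 9) + 57)*52 - 43976) = -62273/((-1/6 + 57)*52 - 43976) = -62273/((-1*⅙ + 57)*52 - 43976) = -62273/((-⅙ + 57)*52 - 43976) = -62273/((341/6)*52 - 43976) = -62273/(8866/3 - 43976) = -62273/(-123062/3) = -62273*(-3/123062) = 186819/123062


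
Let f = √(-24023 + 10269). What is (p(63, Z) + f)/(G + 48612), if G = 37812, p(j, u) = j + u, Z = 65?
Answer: 16/10803 + 23*I*√26/86424 ≈ 0.0014811 + 0.001357*I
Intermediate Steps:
f = 23*I*√26 (f = √(-13754) = 23*I*√26 ≈ 117.28*I)
(p(63, Z) + f)/(G + 48612) = ((63 + 65) + 23*I*√26)/(37812 + 48612) = (128 + 23*I*√26)/86424 = (128 + 23*I*√26)*(1/86424) = 16/10803 + 23*I*√26/86424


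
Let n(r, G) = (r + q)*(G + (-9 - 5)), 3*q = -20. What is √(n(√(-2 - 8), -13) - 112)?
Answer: √(68 - 27*I*√10) ≈ 9.4115 - 4.536*I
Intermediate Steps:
q = -20/3 (q = (⅓)*(-20) = -20/3 ≈ -6.6667)
n(r, G) = (-14 + G)*(-20/3 + r) (n(r, G) = (r - 20/3)*(G + (-9 - 5)) = (-20/3 + r)*(G - 14) = (-20/3 + r)*(-14 + G) = (-14 + G)*(-20/3 + r))
√(n(√(-2 - 8), -13) - 112) = √((280/3 - 14*√(-2 - 8) - 20/3*(-13) - 13*√(-2 - 8)) - 112) = √((280/3 - 14*I*√10 + 260/3 - 13*I*√10) - 112) = √((180 - 27*I*√10) - 112) = √(68 - 27*I*√10)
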